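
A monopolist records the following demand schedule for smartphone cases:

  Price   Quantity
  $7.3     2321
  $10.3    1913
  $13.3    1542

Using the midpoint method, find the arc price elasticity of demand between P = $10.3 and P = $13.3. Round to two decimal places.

-0.84

At P = 10.3, Q = 1913; at P = 13.3, Q = 1542.
ΔQ = -371, ΔP = 3.0. Midpoints: P̄ = 11.80, Q̄ = 1727.5.
ε = (ΔQ/ΔP)(P̄/Q̄) = (-371/3.0)(11.80/1727.5).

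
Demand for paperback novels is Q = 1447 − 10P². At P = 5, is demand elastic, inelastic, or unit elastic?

Q = 1197, dQ/dP = -100.
ε = (dQ/dP)(P/Q) ≈ -0.418.
|ε| = 0.42 < 1.

inelastic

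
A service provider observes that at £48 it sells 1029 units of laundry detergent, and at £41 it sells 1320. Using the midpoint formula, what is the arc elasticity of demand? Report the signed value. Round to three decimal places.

ΔQ = 1320 − 1029 = 291; ΔP = 41 − 48 = -7.
Midpoints: P̄ = 44.50, Q̄ = 1174.5.
ε = (ΔQ/ΔP)(P̄/Q̄) = (291/-7)(44.50/1174.5).

-1.575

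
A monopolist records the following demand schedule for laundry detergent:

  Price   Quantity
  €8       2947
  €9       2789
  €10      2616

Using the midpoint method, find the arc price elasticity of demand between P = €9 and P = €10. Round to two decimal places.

At P = 9, Q = 2789; at P = 10, Q = 2616.
ΔQ = -173, ΔP = 1. Midpoints: P̄ = 9.50, Q̄ = 2702.5.
ε = (ΔQ/ΔP)(P̄/Q̄) = (-173/1)(9.50/2702.5).

-0.61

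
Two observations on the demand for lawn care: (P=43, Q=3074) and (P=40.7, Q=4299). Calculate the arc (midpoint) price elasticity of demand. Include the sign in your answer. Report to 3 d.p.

ΔQ = 4299 − 3074 = 1225; ΔP = 40.7 − 43 = -2.3.
Midpoints: P̄ = 41.85, Q̄ = 3686.5.
ε = (ΔQ/ΔP)(P̄/Q̄) = (1225/-2.3)(41.85/3686.5).

-6.046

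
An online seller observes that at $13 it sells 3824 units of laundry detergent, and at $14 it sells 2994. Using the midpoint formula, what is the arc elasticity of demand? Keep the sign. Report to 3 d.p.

-3.287

ΔQ = 2994 − 3824 = -830; ΔP = 14 − 13 = 1.
Midpoints: P̄ = 13.50, Q̄ = 3409.0.
ε = (ΔQ/ΔP)(P̄/Q̄) = (-830/1)(13.50/3409.0).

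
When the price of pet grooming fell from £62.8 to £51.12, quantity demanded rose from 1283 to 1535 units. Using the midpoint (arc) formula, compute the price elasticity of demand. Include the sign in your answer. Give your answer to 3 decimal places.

-0.872

ΔQ = 1535 − 1283 = 252; ΔP = 51.12 − 62.8 = -11.68.
Midpoints: P̄ = 56.96, Q̄ = 1409.0.
ε = (ΔQ/ΔP)(P̄/Q̄) = (252/-11.68)(56.96/1409.0).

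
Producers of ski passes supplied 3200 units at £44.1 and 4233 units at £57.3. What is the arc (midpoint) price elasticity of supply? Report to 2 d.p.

ΔQ = 4233 − 3200 = 1033; ΔP = 57.3 − 44.1 = 13.2.
Midpoints: P̄ = 50.70, Q̄ = 3716.5.
ε_s = (ΔQ/ΔP)(P̄/Q̄) = (1033/13.2)(50.70/3716.5).

1.07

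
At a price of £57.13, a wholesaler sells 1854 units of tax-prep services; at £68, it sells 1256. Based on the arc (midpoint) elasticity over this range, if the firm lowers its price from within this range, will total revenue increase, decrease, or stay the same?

Arc ε = (-598/10.87)(62.56/1555.0) ≈ -2.213.
|ε| = 2.21 > 1, so demand is elastic. A price cut therefore raises total revenue.

increase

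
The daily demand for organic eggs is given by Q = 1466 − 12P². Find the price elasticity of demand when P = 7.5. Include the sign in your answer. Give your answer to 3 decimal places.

-1.707

At P = 7.5, Q = 791.
dQ/dP = −24P = -180.
ε = (dQ/dP)(P/Q) = (-180)(7.5/791).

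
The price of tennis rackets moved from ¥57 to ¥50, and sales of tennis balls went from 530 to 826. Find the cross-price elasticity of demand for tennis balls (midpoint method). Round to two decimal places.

-3.34

ΔQ_x = 826 − 530 = 296; ΔP_y = 50 − 57 = -7.
Midpoints: P̄_y = 53.50, Q̄_x = 678.0.
ε_xy = (ΔQ_x/ΔP_y)(P̄_y/Q̄_x) = (296/-7)(53.50/678.0).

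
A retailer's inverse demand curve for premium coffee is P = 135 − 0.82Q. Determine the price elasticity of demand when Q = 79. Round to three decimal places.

-1.084

At Q = 79, P = 135 − 0.82(79) = 70.22.
dP/dQ = −0.82, so dQ/dP = 1/(−0.82) = -1.220.
ε = (dQ/dP)(P/Q) = (-1.220)(70.22/79).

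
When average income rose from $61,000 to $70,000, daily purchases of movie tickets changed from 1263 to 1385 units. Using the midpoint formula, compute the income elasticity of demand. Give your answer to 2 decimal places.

0.67

ΔQ = 122, ΔI = 9000. Midpoints: Ī = 65,500, Q̄ = 1324.0.
ε_I = (ΔQ/ΔI)(Ī/Q̄) = (122/9000)(65500/1324.0).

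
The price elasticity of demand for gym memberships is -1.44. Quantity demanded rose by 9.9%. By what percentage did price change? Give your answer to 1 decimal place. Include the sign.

-6.9%

%ΔP ≈ %ΔQ / ε = (9.9%)/(-1.44) = -6.88%.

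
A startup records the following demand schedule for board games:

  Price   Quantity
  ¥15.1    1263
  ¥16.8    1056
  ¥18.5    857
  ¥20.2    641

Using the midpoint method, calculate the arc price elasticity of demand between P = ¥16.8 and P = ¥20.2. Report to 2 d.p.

At P = 16.8, Q = 1056; at P = 20.2, Q = 641.
ΔQ = -415, ΔP = 3.4. Midpoints: P̄ = 18.50, Q̄ = 848.5.
ε = (ΔQ/ΔP)(P̄/Q̄) = (-415/3.4)(18.50/848.5).

-2.66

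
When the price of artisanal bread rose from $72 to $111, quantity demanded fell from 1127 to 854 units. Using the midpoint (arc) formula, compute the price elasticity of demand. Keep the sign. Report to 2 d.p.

-0.65

ΔQ = 854 − 1127 = -273; ΔP = 111 − 72 = 39.
Midpoints: P̄ = 91.50, Q̄ = 990.5.
ε = (ΔQ/ΔP)(P̄/Q̄) = (-273/39)(91.50/990.5).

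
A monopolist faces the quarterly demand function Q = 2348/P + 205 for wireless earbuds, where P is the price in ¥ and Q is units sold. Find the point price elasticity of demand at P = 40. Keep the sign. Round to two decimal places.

-0.22

At P = 40, Q = 263.700.
dQ/dP = −2348/P² = -1.468.
ε = (dQ/dP)(P/Q) = (-1.468)(40/263.700).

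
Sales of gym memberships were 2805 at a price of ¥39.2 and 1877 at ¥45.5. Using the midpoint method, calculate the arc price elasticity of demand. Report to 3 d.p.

ΔQ = 1877 − 2805 = -928; ΔP = 45.5 − 39.2 = 6.3.
Midpoints: P̄ = 42.35, Q̄ = 2341.0.
ε = (ΔQ/ΔP)(P̄/Q̄) = (-928/6.3)(42.35/2341.0).

-2.665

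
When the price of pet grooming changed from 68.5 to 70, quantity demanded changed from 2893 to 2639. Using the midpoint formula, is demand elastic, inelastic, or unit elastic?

elastic

Arc ε ≈ -4.239.
|ε| = 4.24 > 1.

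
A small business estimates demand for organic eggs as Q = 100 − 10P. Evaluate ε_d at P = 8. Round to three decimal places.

At P = 8, Q = 20.
dQ/dP = −10.
ε = (dQ/dP)(P/Q) = (-10)(8/20).
|ε| > 1, so demand is elastic at this price.

-4.000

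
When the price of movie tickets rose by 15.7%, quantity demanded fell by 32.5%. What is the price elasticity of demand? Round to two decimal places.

ε = %ΔQ / %ΔP = (-32.5)/(15.7) = -2.070.

-2.07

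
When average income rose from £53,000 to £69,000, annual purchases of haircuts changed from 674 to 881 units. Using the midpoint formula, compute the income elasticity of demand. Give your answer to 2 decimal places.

ΔQ = 207, ΔI = 16000. Midpoints: Ī = 61,000, Q̄ = 777.5.
ε_I = (ΔQ/ΔI)(Ī/Q̄) = (207/16000)(61000/777.5).
ε_I > 0, so the good is normal.

1.02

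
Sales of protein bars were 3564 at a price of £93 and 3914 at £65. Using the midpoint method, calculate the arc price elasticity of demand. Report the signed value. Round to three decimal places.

ΔQ = 3914 − 3564 = 350; ΔP = 65 − 93 = -28.
Midpoints: P̄ = 79.00, Q̄ = 3739.0.
ε = (ΔQ/ΔP)(P̄/Q̄) = (350/-28)(79.00/3739.0).

-0.264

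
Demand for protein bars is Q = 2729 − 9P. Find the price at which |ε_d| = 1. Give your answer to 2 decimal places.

For linear demand Q = a − bP, ε = −bP/(a − bP). |ε| = 1 when bP = a − bP, i.e. P = a/(2b).
P = 2729/(2·9) = 2729/18 = 151.6111.

151.61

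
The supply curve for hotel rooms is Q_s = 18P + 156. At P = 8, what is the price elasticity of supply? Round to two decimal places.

At P = 8, Q_s = 300.
dQ_s/dP = 18.
ε_s = (dQ_s/dP)(P/Q_s) = (18)(8/300).

0.48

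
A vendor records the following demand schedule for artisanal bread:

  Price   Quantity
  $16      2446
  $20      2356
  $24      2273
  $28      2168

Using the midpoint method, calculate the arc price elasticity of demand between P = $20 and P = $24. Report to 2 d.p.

At P = 20, Q = 2356; at P = 24, Q = 2273.
ΔQ = -83, ΔP = 4. Midpoints: P̄ = 22.00, Q̄ = 2314.5.
ε = (ΔQ/ΔP)(P̄/Q̄) = (-83/4)(22.00/2314.5).

-0.20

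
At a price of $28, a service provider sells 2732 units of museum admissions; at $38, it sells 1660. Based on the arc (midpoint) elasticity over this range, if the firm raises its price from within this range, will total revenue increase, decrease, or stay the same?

Arc ε = (-1072/10)(33.00/2196.0) ≈ -1.611.
|ε| = 1.61 > 1, so demand is elastic. A price rise therefore reduces total revenue.

decrease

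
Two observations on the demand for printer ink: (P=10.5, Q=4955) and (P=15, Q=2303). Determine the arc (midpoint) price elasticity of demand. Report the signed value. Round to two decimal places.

ΔQ = 2303 − 4955 = -2652; ΔP = 15 − 10.5 = 4.5.
Midpoints: P̄ = 12.75, Q̄ = 3629.0.
ε = (ΔQ/ΔP)(P̄/Q̄) = (-2652/4.5)(12.75/3629.0).

-2.07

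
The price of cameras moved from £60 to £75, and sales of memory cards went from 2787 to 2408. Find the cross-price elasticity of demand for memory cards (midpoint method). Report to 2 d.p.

ΔQ_x = 2408 − 2787 = -379; ΔP_y = 75 − 60 = 15.
Midpoints: P̄_y = 67.50, Q̄_x = 2597.5.
ε_xy = (ΔQ_x/ΔP_y)(P̄_y/Q̄_x) = (-379/15)(67.50/2597.5).

-0.66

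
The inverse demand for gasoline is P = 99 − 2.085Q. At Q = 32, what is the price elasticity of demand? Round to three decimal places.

At Q = 32, P = 99 − 2.085(32) = 32.28.
dP/dQ = −2.085, so dQ/dP = 1/(−2.085) = -0.480.
ε = (dQ/dP)(P/Q) = (-0.480)(32.28/32).

-0.484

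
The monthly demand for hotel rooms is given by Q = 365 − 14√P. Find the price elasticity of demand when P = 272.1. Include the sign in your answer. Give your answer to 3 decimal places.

At P = 272.1, Q = 134.064.
dQ/dP = −14/(2√P) = -0.424.
ε = (dQ/dP)(P/Q) = (-0.424)(272.1/134.064).

-0.861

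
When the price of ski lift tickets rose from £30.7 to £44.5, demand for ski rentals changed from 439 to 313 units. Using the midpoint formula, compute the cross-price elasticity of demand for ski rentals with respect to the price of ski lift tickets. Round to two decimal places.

-0.91

ΔQ_x = 313 − 439 = -126; ΔP_y = 44.5 − 30.7 = 13.8.
Midpoints: P̄_y = 37.60, Q̄_x = 376.0.
ε_xy = (ΔQ_x/ΔP_y)(P̄_y/Q̄_x) = (-126/13.8)(37.60/376.0).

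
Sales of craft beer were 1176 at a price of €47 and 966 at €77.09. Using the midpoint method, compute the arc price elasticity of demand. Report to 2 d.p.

ΔQ = 966 − 1176 = -210; ΔP = 77.09 − 47 = 30.09.
Midpoints: P̄ = 62.05, Q̄ = 1071.0.
ε = (ΔQ/ΔP)(P̄/Q̄) = (-210/30.09)(62.05/1071.0).

-0.40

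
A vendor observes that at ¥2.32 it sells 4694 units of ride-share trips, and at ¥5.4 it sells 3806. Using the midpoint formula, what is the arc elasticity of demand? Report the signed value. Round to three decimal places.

-0.262

ΔQ = 3806 − 4694 = -888; ΔP = 5.4 − 2.32 = 3.08.
Midpoints: P̄ = 3.86, Q̄ = 4250.0.
ε = (ΔQ/ΔP)(P̄/Q̄) = (-888/3.08)(3.86/4250.0).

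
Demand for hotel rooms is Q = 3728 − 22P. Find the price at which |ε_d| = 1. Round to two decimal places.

84.73

For linear demand Q = a − bP, ε = −bP/(a − bP). |ε| = 1 when bP = a − bP, i.e. P = a/(2b).
P = 3728/(2·22) = 3728/44 = 84.7273.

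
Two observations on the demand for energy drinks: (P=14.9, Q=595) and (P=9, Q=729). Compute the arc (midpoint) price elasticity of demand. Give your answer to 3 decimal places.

-0.410

ΔQ = 729 − 595 = 134; ΔP = 9 − 14.9 = -5.9.
Midpoints: P̄ = 11.95, Q̄ = 662.0.
ε = (ΔQ/ΔP)(P̄/Q̄) = (134/-5.9)(11.95/662.0).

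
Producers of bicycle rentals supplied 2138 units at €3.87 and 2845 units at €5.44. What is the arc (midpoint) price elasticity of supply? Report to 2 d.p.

ΔQ = 2845 − 2138 = 707; ΔP = 5.44 − 3.87 = 1.57.
Midpoints: P̄ = 4.66, Q̄ = 2491.5.
ε_s = (ΔQ/ΔP)(P̄/Q̄) = (707/1.57)(4.66/2491.5).

0.84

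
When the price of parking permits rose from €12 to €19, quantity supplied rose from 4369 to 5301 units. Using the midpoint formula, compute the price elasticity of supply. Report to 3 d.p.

ΔQ = 5301 − 4369 = 932; ΔP = 19 − 12 = 7.
Midpoints: P̄ = 15.50, Q̄ = 4835.0.
ε_s = (ΔQ/ΔP)(P̄/Q̄) = (932/7)(15.50/4835.0).

0.427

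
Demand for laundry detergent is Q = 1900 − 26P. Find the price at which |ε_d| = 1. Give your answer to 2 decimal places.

36.54

For linear demand Q = a − bP, ε = −bP/(a − bP). |ε| = 1 when bP = a − bP, i.e. P = a/(2b).
P = 1900/(2·26) = 1900/52 = 36.5385.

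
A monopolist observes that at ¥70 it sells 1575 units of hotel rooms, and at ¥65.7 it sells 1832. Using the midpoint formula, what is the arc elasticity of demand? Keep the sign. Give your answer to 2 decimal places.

-2.38

ΔQ = 1832 − 1575 = 257; ΔP = 65.7 − 70 = -4.3.
Midpoints: P̄ = 67.85, Q̄ = 1703.5.
ε = (ΔQ/ΔP)(P̄/Q̄) = (257/-4.3)(67.85/1703.5).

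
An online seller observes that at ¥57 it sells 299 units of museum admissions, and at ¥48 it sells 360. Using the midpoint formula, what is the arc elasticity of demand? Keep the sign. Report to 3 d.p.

ΔQ = 360 − 299 = 61; ΔP = 48 − 57 = -9.
Midpoints: P̄ = 52.50, Q̄ = 329.5.
ε = (ΔQ/ΔP)(P̄/Q̄) = (61/-9)(52.50/329.5).

-1.080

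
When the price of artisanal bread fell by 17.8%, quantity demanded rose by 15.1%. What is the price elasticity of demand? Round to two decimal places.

-0.85

ε = %ΔQ / %ΔP = (15.1)/(-17.8) = -0.848.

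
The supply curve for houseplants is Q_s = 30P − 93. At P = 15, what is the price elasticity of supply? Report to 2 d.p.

At P = 15, Q_s = 357.
dQ_s/dP = 30.
ε_s = (dQ_s/dP)(P/Q_s) = (30)(15/357).

1.26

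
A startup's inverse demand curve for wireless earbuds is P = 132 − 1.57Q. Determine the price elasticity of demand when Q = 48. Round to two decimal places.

-0.75

At Q = 48, P = 132 − 1.57(48) = 56.64.
dP/dQ = −1.57, so dQ/dP = 1/(−1.57) = -0.637.
ε = (dQ/dP)(P/Q) = (-0.637)(56.64/48).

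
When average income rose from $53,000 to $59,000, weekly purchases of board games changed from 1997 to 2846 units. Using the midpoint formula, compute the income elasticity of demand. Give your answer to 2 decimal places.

ΔQ = 849, ΔI = 6000. Midpoints: Ī = 56,000, Q̄ = 2421.5.
ε_I = (ΔQ/ΔI)(Ī/Q̄) = (849/6000)(56000/2421.5).

3.27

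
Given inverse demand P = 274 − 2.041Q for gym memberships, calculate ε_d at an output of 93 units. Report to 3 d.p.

At Q = 93, P = 274 − 2.041(93) = 84.19.
dP/dQ = −2.041, so dQ/dP = 1/(−2.041) = -0.490.
ε = (dQ/dP)(P/Q) = (-0.490)(84.19/93).

-0.444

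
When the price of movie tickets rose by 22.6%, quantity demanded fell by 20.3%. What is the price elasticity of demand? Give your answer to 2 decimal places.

ε = %ΔQ / %ΔP = (-20.3)/(22.6) = -0.898.

-0.90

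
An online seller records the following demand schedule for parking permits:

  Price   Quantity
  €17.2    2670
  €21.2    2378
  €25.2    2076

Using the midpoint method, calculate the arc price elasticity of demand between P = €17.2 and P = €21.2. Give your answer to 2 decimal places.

-0.56

At P = 17.2, Q = 2670; at P = 21.2, Q = 2378.
ΔQ = -292, ΔP = 4.0. Midpoints: P̄ = 19.20, Q̄ = 2524.0.
ε = (ΔQ/ΔP)(P̄/Q̄) = (-292/4.0)(19.20/2524.0).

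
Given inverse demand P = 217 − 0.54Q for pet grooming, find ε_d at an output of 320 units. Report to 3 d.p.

-0.256

At Q = 320, P = 217 − 0.54(320) = 44.20.
dP/dQ = −0.54, so dQ/dP = 1/(−0.54) = -1.852.
ε = (dQ/dP)(P/Q) = (-1.852)(44.20/320).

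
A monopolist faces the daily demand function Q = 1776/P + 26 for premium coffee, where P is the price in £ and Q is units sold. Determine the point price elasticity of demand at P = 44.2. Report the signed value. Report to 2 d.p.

-0.61

At P = 44.2, Q = 66.181.
dQ/dP = −1776/P² = -0.909.
ε = (dQ/dP)(P/Q) = (-0.909)(44.2/66.181).
|ε| < 1, so demand is inelastic at this price.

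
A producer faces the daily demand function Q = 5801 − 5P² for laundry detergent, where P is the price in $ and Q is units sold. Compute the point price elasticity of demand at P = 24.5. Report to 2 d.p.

-2.14

At P = 24.5, Q = 2799.750.
dQ/dP = −10P = -245.
ε = (dQ/dP)(P/Q) = (-245)(24.5/2799.750).
|ε| > 1, so demand is elastic at this price.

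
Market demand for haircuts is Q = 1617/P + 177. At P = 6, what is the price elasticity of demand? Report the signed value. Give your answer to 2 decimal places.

At P = 6, Q = 446.500.
dQ/dP = −1617/P² = -44.917.
ε = (dQ/dP)(P/Q) = (-44.917)(6/446.500).

-0.60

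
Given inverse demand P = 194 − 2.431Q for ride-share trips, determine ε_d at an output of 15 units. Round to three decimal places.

At Q = 15, P = 194 − 2.431(15) = 157.53.
dP/dQ = −2.431, so dQ/dP = 1/(−2.431) = -0.411.
ε = (dQ/dP)(P/Q) = (-0.411)(157.53/15).

-4.320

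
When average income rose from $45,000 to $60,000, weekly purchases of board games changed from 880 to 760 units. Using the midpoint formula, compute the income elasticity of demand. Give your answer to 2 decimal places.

ΔQ = -120, ΔI = 15000. Midpoints: Ī = 52,500, Q̄ = 820.0.
ε_I = (ΔQ/ΔI)(Ī/Q̄) = (-120/15000)(52500/820.0).
ε_I < 0, so the good is inferior.

-0.51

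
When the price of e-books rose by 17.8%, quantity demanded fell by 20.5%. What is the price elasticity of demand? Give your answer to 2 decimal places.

-1.15

ε = %ΔQ / %ΔP = (-20.5)/(17.8) = -1.152.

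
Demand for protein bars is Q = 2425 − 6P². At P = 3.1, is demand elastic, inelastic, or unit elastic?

inelastic

Q = 2367.340, dQ/dP = -37.200.
ε = (dQ/dP)(P/Q) ≈ -0.049.
|ε| = 0.05 < 1.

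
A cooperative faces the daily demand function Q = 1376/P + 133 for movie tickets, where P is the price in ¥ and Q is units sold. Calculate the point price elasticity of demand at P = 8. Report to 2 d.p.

At P = 8, Q = 305.
dQ/dP = −1376/P² = -21.500.
ε = (dQ/dP)(P/Q) = (-21.500)(8/305).
|ε| < 1, so demand is inelastic at this price.

-0.56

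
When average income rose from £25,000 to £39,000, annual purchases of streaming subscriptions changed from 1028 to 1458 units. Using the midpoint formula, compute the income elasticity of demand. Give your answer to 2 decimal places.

ΔQ = 430, ΔI = 14000. Midpoints: Ī = 32,000, Q̄ = 1243.0.
ε_I = (ΔQ/ΔI)(Ī/Q̄) = (430/14000)(32000/1243.0).
ε_I > 0, so the good is normal.

0.79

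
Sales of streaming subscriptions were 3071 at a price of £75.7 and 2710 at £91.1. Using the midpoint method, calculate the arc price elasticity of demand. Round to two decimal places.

-0.68

ΔQ = 2710 − 3071 = -361; ΔP = 91.1 − 75.7 = 15.4.
Midpoints: P̄ = 83.40, Q̄ = 2890.5.
ε = (ΔQ/ΔP)(P̄/Q̄) = (-361/15.4)(83.40/2890.5).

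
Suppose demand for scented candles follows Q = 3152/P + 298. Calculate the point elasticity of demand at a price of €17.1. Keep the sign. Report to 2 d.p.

At P = 17.1, Q = 482.327.
dQ/dP = −3152/P² = -10.779.
ε = (dQ/dP)(P/Q) = (-10.779)(17.1/482.327).

-0.38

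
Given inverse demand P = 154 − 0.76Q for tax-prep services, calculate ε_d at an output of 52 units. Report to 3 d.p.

At Q = 52, P = 154 − 0.76(52) = 114.48.
dP/dQ = −0.76, so dQ/dP = 1/(−0.76) = -1.316.
ε = (dQ/dP)(P/Q) = (-1.316)(114.48/52).

-2.897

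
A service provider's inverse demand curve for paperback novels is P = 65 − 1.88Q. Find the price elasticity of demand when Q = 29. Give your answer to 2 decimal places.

At Q = 29, P = 65 − 1.88(29) = 10.48.
dP/dQ = −1.88, so dQ/dP = 1/(−1.88) = -0.532.
ε = (dQ/dP)(P/Q) = (-0.532)(10.48/29).

-0.19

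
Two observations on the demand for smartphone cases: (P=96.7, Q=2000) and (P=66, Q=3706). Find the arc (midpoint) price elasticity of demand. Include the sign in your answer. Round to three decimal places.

-1.585

ΔQ = 3706 − 2000 = 1706; ΔP = 66 − 96.7 = -30.7.
Midpoints: P̄ = 81.35, Q̄ = 2853.0.
ε = (ΔQ/ΔP)(P̄/Q̄) = (1706/-30.7)(81.35/2853.0).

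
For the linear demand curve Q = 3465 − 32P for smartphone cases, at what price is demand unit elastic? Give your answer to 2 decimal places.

54.14

For linear demand Q = a − bP, ε = −bP/(a − bP). |ε| = 1 when bP = a − bP, i.e. P = a/(2b).
P = 3465/(2·32) = 3465/64 = 54.1406.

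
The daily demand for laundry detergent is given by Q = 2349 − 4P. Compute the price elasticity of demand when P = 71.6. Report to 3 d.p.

-0.139

At P = 71.6, Q = 2062.600.
dQ/dP = −4.
ε = (dQ/dP)(P/Q) = (-4)(71.6/2062.600).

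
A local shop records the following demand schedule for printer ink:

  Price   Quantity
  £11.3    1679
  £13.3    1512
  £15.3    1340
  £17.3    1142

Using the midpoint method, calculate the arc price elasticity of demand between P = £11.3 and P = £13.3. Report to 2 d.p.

-0.64

At P = 11.3, Q = 1679; at P = 13.3, Q = 1512.
ΔQ = -167, ΔP = 2.0. Midpoints: P̄ = 12.30, Q̄ = 1595.5.
ε = (ΔQ/ΔP)(P̄/Q̄) = (-167/2.0)(12.30/1595.5).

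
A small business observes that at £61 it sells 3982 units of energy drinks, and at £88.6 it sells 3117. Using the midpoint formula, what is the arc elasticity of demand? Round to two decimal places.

-0.66

ΔQ = 3117 − 3982 = -865; ΔP = 88.6 − 61 = 27.6.
Midpoints: P̄ = 74.80, Q̄ = 3549.5.
ε = (ΔQ/ΔP)(P̄/Q̄) = (-865/27.6)(74.80/3549.5).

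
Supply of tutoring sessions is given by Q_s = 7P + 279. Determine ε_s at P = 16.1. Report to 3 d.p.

0.288

At P = 16.1, Q_s = 391.70.
dQ_s/dP = 7.
ε_s = (dQ_s/dP)(P/Q_s) = (7)(16.1/391.70).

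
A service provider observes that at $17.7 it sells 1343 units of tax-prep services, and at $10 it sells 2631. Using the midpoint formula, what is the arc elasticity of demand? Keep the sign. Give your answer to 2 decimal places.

-1.17

ΔQ = 2631 − 1343 = 1288; ΔP = 10 − 17.7 = -7.7.
Midpoints: P̄ = 13.85, Q̄ = 1987.0.
ε = (ΔQ/ΔP)(P̄/Q̄) = (1288/-7.7)(13.85/1987.0).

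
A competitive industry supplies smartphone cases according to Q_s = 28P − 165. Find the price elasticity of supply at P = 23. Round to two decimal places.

At P = 23, Q_s = 479.
dQ_s/dP = 28.
ε_s = (dQ_s/dP)(P/Q_s) = (28)(23/479).

1.34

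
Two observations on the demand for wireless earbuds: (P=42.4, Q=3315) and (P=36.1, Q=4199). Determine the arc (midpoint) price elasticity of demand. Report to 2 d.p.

ΔQ = 4199 − 3315 = 884; ΔP = 36.1 − 42.4 = -6.3.
Midpoints: P̄ = 39.25, Q̄ = 3757.0.
ε = (ΔQ/ΔP)(P̄/Q̄) = (884/-6.3)(39.25/3757.0).

-1.47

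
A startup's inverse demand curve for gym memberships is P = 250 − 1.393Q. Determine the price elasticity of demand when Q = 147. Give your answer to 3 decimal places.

At Q = 147, P = 250 − 1.393(147) = 45.23.
dP/dQ = −1.393, so dQ/dP = 1/(−1.393) = -0.718.
ε = (dQ/dP)(P/Q) = (-0.718)(45.23/147).

-0.221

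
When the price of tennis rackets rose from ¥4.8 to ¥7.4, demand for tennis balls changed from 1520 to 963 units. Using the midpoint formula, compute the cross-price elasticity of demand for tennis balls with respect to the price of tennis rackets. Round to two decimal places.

-1.05

ΔQ_x = 963 − 1520 = -557; ΔP_y = 7.4 − 4.8 = 2.6.
Midpoints: P̄_y = 6.10, Q̄_x = 1241.5.
ε_xy = (ΔQ_x/ΔP_y)(P̄_y/Q̄_x) = (-557/2.6)(6.10/1241.5).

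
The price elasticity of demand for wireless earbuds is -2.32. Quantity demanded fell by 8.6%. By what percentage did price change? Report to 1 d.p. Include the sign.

%ΔP ≈ %ΔQ / ε = (-8.6%)/(-2.32) = 3.71%.

3.7%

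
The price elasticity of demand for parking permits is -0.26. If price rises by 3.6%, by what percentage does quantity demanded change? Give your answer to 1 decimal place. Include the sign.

-0.9%

%ΔQ ≈ ε × %ΔP = (-0.26)(3.6%) = -0.94%.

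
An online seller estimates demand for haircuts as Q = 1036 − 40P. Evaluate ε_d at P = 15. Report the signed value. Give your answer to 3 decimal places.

At P = 15, Q = 436.
dQ/dP = −40.
ε = (dQ/dP)(P/Q) = (-40)(15/436).

-1.376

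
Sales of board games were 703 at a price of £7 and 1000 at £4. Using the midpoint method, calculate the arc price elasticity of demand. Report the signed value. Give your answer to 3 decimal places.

ΔQ = 1000 − 703 = 297; ΔP = 4 − 7 = -3.
Midpoints: P̄ = 5.50, Q̄ = 851.5.
ε = (ΔQ/ΔP)(P̄/Q̄) = (297/-3)(5.50/851.5).

-0.639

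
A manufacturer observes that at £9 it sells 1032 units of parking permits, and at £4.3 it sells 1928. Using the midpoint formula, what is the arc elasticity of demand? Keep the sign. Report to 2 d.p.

-0.86

ΔQ = 1928 − 1032 = 896; ΔP = 4.3 − 9 = -4.7.
Midpoints: P̄ = 6.65, Q̄ = 1480.0.
ε = (ΔQ/ΔP)(P̄/Q̄) = (896/-4.7)(6.65/1480.0).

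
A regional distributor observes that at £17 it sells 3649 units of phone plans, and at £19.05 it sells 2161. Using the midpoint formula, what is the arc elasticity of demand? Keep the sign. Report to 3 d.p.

-4.504

ΔQ = 2161 − 3649 = -1488; ΔP = 19.05 − 17 = 2.05.
Midpoints: P̄ = 18.02, Q̄ = 2905.0.
ε = (ΔQ/ΔP)(P̄/Q̄) = (-1488/2.05)(18.02/2905.0).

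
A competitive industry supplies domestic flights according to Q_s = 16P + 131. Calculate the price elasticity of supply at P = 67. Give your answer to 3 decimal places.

0.891

At P = 67, Q_s = 1203.
dQ_s/dP = 16.
ε_s = (dQ_s/dP)(P/Q_s) = (16)(67/1203).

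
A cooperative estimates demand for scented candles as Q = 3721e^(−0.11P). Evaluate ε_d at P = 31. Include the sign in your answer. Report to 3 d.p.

-3.410

At P = 31, Q = 122.946.
dQ/dP = −0.11·3721e^(−0.11P) = −0.11Q = -13.524.
ε = (dQ/dP)(P/Q) = (-13.524)(31/122.946).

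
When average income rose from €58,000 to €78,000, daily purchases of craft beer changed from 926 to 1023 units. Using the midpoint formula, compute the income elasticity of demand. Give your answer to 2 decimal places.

0.34

ΔQ = 97, ΔI = 20000. Midpoints: Ī = 68,000, Q̄ = 974.5.
ε_I = (ΔQ/ΔI)(Ī/Q̄) = (97/20000)(68000/974.5).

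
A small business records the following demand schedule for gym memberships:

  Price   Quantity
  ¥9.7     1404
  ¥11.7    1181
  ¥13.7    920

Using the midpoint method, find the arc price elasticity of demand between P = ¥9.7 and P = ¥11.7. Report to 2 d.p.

At P = 9.7, Q = 1404; at P = 11.7, Q = 1181.
ΔQ = -223, ΔP = 2.0. Midpoints: P̄ = 10.70, Q̄ = 1292.5.
ε = (ΔQ/ΔP)(P̄/Q̄) = (-223/2.0)(10.70/1292.5).

-0.92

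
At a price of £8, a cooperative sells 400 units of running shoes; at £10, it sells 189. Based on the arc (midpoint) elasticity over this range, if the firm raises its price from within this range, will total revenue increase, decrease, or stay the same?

Arc ε = (-211/2)(9.00/294.5) ≈ -3.224.
|ε| = 3.22 > 1, so demand is elastic. A price rise therefore reduces total revenue.

decrease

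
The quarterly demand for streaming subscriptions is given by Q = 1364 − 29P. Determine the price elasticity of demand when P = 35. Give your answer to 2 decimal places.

At P = 35, Q = 349.
dQ/dP = −29.
ε = (dQ/dP)(P/Q) = (-29)(35/349).

-2.91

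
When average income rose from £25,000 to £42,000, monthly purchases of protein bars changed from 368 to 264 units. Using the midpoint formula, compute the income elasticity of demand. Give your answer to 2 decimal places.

ΔQ = -104, ΔI = 17000. Midpoints: Ī = 33,500, Q̄ = 316.0.
ε_I = (ΔQ/ΔI)(Ī/Q̄) = (-104/17000)(33500/316.0).

-0.65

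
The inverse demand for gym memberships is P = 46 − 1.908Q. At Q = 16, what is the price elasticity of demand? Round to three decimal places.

-0.507

At Q = 16, P = 46 − 1.908(16) = 15.47.
dP/dQ = −1.908, so dQ/dP = 1/(−1.908) = -0.524.
ε = (dQ/dP)(P/Q) = (-0.524)(15.47/16).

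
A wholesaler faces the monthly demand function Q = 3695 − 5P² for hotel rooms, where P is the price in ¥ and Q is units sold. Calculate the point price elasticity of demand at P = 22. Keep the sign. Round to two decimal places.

-3.80

At P = 22, Q = 1275.
dQ/dP = −10P = -220.
ε = (dQ/dP)(P/Q) = (-220)(22/1275).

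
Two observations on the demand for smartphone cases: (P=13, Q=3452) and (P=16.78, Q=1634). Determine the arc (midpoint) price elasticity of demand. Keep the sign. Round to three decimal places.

ΔQ = 1634 − 3452 = -1818; ΔP = 16.78 − 13 = 3.78.
Midpoints: P̄ = 14.89, Q̄ = 2543.0.
ε = (ΔQ/ΔP)(P̄/Q̄) = (-1818/3.78)(14.89/2543.0).

-2.816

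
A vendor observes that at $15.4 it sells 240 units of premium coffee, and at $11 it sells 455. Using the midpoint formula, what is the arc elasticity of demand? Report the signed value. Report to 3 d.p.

-1.856

ΔQ = 455 − 240 = 215; ΔP = 11 − 15.4 = -4.4.
Midpoints: P̄ = 13.20, Q̄ = 347.5.
ε = (ΔQ/ΔP)(P̄/Q̄) = (215/-4.4)(13.20/347.5).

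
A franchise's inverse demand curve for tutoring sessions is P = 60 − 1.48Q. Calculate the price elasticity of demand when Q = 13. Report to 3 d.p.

At Q = 13, P = 60 − 1.48(13) = 40.76.
dP/dQ = −1.48, so dQ/dP = 1/(−1.48) = -0.676.
ε = (dQ/dP)(P/Q) = (-0.676)(40.76/13).

-2.119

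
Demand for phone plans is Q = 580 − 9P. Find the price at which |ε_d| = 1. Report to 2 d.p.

For linear demand Q = a − bP, ε = −bP/(a − bP). |ε| = 1 when bP = a − bP, i.e. P = a/(2b).
P = 580/(2·9) = 580/18 = 32.2222.

32.22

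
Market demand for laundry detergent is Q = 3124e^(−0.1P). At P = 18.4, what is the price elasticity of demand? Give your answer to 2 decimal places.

At P = 18.4, Q = 496.146.
dQ/dP = −0.1·3124e^(−0.1P) = −0.1Q = -49.615.
ε = (dQ/dP)(P/Q) = (-49.615)(18.4/496.146).
|ε| > 1, so demand is elastic at this price.

-1.84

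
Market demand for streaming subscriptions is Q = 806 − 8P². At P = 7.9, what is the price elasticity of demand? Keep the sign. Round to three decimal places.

-3.256

At P = 7.9, Q = 306.720.
dQ/dP = −16P = -126.400.
ε = (dQ/dP)(P/Q) = (-126.400)(7.9/306.720).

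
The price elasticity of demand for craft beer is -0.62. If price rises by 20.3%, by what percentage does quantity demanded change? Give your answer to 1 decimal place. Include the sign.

%ΔQ ≈ ε × %ΔP = (-0.62)(20.3%) = -12.59%.

-12.6%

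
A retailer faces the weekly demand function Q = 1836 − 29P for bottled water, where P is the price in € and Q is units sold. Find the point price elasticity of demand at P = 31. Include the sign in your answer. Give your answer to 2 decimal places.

-0.96

At P = 31, Q = 937.
dQ/dP = −29.
ε = (dQ/dP)(P/Q) = (-29)(31/937).
|ε| < 1, so demand is inelastic at this price.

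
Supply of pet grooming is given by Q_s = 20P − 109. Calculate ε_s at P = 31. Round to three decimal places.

1.213

At P = 31, Q_s = 511.
dQ_s/dP = 20.
ε_s = (dQ_s/dP)(P/Q_s) = (20)(31/511).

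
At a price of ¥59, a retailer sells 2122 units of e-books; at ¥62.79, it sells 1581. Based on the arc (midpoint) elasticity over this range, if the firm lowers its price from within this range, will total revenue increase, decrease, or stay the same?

increase

Arc ε = (-541/3.79)(60.89/1851.5) ≈ -4.695.
|ε| = 4.69 > 1, so demand is elastic. A price cut therefore raises total revenue.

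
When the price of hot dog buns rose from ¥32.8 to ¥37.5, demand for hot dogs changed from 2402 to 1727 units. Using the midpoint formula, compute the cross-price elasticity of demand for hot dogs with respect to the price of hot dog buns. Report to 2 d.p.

ΔQ_x = 1727 − 2402 = -675; ΔP_y = 37.5 − 32.8 = 4.7.
Midpoints: P̄_y = 35.15, Q̄_x = 2064.5.
ε_xy = (ΔQ_x/ΔP_y)(P̄_y/Q̄_x) = (-675/4.7)(35.15/2064.5).

-2.45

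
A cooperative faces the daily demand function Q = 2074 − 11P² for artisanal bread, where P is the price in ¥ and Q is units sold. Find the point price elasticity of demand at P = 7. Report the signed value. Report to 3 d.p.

At P = 7, Q = 1535.
dQ/dP = −22P = -154.
ε = (dQ/dP)(P/Q) = (-154)(7/1535).

-0.702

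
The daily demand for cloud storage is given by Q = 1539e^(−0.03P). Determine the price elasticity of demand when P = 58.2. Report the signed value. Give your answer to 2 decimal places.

At P = 58.2, Q = 268.510.
dQ/dP = −0.03·1539e^(−0.03P) = −0.03Q = -8.055.
ε = (dQ/dP)(P/Q) = (-8.055)(58.2/268.510).
|ε| > 1, so demand is elastic at this price.

-1.75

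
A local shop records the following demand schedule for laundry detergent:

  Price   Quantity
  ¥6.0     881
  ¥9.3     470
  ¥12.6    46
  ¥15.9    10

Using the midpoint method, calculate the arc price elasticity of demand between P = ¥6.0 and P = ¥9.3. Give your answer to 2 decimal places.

At P = 6.0, Q = 881; at P = 9.3, Q = 470.
ΔQ = -411, ΔP = 3.3. Midpoints: P̄ = 7.65, Q̄ = 675.5.
ε = (ΔQ/ΔP)(P̄/Q̄) = (-411/3.3)(7.65/675.5).

-1.41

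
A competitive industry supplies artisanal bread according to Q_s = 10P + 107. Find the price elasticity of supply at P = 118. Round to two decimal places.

At P = 118, Q_s = 1287.
dQ_s/dP = 10.
ε_s = (dQ_s/dP)(P/Q_s) = (10)(118/1287).

0.92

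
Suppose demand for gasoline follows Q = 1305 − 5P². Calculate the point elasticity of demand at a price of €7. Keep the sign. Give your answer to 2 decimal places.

At P = 7, Q = 1060.
dQ/dP = −10P = -70.
ε = (dQ/dP)(P/Q) = (-70)(7/1060).
|ε| < 1, so demand is inelastic at this price.

-0.46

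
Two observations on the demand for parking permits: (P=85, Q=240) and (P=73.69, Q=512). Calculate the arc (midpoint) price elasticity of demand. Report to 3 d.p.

ΔQ = 512 − 240 = 272; ΔP = 73.69 − 85 = -11.31.
Midpoints: P̄ = 79.34, Q̄ = 376.0.
ε = (ΔQ/ΔP)(P̄/Q̄) = (272/-11.31)(79.34/376.0).

-5.075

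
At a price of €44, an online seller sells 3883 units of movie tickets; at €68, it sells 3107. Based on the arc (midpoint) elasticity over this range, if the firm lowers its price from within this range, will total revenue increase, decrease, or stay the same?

Arc ε = (-776/24)(56.00/3495.0) ≈ -0.518.
|ε| = 0.52 < 1, so demand is inelastic. A price cut therefore reduces total revenue.

decrease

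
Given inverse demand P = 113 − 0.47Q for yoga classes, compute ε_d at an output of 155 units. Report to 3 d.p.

-0.551

At Q = 155, P = 113 − 0.47(155) = 40.15.
dP/dQ = −0.47, so dQ/dP = 1/(−0.47) = -2.128.
ε = (dQ/dP)(P/Q) = (-2.128)(40.15/155).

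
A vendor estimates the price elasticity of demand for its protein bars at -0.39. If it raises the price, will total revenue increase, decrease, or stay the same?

|ε| = 0.39 < 1, so demand is inelastic. A price rise therefore raises total revenue.

increase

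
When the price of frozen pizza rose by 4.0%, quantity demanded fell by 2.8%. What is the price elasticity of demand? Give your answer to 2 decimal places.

ε = %ΔQ / %ΔP = (-2.8)/(4.0) = -0.700.

-0.70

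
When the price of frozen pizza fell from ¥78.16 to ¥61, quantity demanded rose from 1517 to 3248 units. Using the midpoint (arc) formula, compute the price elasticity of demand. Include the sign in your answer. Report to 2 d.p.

-2.95

ΔQ = 3248 − 1517 = 1731; ΔP = 61 − 78.16 = -17.16.
Midpoints: P̄ = 69.58, Q̄ = 2382.5.
ε = (ΔQ/ΔP)(P̄/Q̄) = (1731/-17.16)(69.58/2382.5).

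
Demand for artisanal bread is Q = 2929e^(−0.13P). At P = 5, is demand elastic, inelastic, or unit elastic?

inelastic

Q = 1529.072, dQ/dP = -198.779.
ε = (dQ/dP)(P/Q) ≈ -0.650.
|ε| = 0.65 < 1.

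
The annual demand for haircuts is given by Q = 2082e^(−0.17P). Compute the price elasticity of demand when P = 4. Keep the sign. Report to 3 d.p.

At P = 4, Q = 1054.777.
dQ/dP = −0.17·2082e^(−0.17P) = −0.17Q = -179.312.
ε = (dQ/dP)(P/Q) = (-179.312)(4/1054.777).
|ε| < 1, so demand is inelastic at this price.

-0.680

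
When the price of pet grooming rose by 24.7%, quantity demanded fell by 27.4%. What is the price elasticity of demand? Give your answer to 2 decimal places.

-1.11

ε = %ΔQ / %ΔP = (-27.4)/(24.7) = -1.109.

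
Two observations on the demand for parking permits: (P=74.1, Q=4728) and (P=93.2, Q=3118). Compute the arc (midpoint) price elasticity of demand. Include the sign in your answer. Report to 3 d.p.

-1.797

ΔQ = 3118 − 4728 = -1610; ΔP = 93.2 − 74.1 = 19.1.
Midpoints: P̄ = 83.65, Q̄ = 3923.0.
ε = (ΔQ/ΔP)(P̄/Q̄) = (-1610/19.1)(83.65/3923.0).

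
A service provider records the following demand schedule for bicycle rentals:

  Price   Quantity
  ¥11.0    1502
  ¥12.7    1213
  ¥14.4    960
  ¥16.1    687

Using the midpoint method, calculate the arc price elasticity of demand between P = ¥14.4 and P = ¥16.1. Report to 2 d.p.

At P = 14.4, Q = 960; at P = 16.1, Q = 687.
ΔQ = -273, ΔP = 1.7. Midpoints: P̄ = 15.25, Q̄ = 823.5.
ε = (ΔQ/ΔP)(P̄/Q̄) = (-273/1.7)(15.25/823.5).

-2.97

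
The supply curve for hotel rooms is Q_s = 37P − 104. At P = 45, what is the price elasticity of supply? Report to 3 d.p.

1.067

At P = 45, Q_s = 1561.
dQ_s/dP = 37.
ε_s = (dQ_s/dP)(P/Q_s) = (37)(45/1561).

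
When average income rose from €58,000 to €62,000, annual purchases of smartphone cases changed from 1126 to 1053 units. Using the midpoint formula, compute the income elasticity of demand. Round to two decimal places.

-1.01

ΔQ = -73, ΔI = 4000. Midpoints: Ī = 60,000, Q̄ = 1089.5.
ε_I = (ΔQ/ΔI)(Ī/Q̄) = (-73/4000)(60000/1089.5).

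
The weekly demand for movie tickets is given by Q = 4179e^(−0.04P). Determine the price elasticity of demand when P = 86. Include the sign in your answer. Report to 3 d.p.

At P = 86, Q = 133.998.
dQ/dP = −0.04·4179e^(−0.04P) = −0.04Q = -5.360.
ε = (dQ/dP)(P/Q) = (-5.360)(86/133.998).
|ε| > 1, so demand is elastic at this price.

-3.440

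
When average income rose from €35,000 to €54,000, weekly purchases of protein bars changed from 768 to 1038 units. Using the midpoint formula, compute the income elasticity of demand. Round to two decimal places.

0.70

ΔQ = 270, ΔI = 19000. Midpoints: Ī = 44,500, Q̄ = 903.0.
ε_I = (ΔQ/ΔI)(Ī/Q̄) = (270/19000)(44500/903.0).
ε_I > 0, so the good is normal.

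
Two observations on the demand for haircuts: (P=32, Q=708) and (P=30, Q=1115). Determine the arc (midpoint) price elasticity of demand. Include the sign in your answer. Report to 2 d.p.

-6.92

ΔQ = 1115 − 708 = 407; ΔP = 30 − 32 = -2.
Midpoints: P̄ = 31.00, Q̄ = 911.5.
ε = (ΔQ/ΔP)(P̄/Q̄) = (407/-2)(31.00/911.5).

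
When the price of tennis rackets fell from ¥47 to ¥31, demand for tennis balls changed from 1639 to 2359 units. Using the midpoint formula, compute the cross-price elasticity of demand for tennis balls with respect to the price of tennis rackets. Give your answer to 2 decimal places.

-0.88

ΔQ_x = 2359 − 1639 = 720; ΔP_y = 31 − 47 = -16.
Midpoints: P̄_y = 39.00, Q̄_x = 1999.0.
ε_xy = (ΔQ_x/ΔP_y)(P̄_y/Q̄_x) = (720/-16)(39.00/1999.0).
ε_xy < 0, so the goods are complements.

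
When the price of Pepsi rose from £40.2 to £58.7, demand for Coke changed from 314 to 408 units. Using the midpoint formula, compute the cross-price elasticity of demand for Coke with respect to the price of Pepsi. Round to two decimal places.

0.70

ΔQ_x = 408 − 314 = 94; ΔP_y = 58.7 − 40.2 = 18.5.
Midpoints: P̄_y = 49.45, Q̄_x = 361.0.
ε_xy = (ΔQ_x/ΔP_y)(P̄_y/Q̄_x) = (94/18.5)(49.45/361.0).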